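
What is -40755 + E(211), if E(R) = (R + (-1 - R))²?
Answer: -40754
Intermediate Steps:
E(R) = 1 (E(R) = (-1)² = 1)
-40755 + E(211) = -40755 + 1 = -40754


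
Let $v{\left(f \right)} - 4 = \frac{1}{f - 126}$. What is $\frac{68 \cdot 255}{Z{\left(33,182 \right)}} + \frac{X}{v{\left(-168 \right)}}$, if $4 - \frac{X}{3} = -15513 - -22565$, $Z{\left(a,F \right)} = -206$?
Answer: $- \frac{650469858}{121025} \approx -5374.7$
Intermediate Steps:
$v{\left(f \right)} = 4 + \frac{1}{-126 + f}$ ($v{\left(f \right)} = 4 + \frac{1}{f - 126} = 4 + \frac{1}{-126 + f}$)
$X = -21144$ ($X = 12 - 3 \left(-15513 - -22565\right) = 12 - 3 \left(-15513 + 22565\right) = 12 - 21156 = -21144$)
$\frac{68 \cdot 255}{Z{\left(33,182 \right)}} + \frac{X}{v{\left(-168 \right)}} = \frac{68 \cdot 255}{-206} - \frac{21144}{\frac{1}{-126 - 168} \left(-503 + 4 \left(-168\right)\right)} = 17340 \left(- \frac{1}{206}\right) - \frac{21144}{\frac{1}{-294} \left(-503 - 672\right)} = - \frac{8670}{103} - \frac{21144}{\left(- \frac{1}{294}\right) \left(-1175\right)} = - \frac{8670}{103} - \frac{21144}{\frac{1175}{294}} = - \frac{8670}{103} - \frac{6216336}{1175} = - \frac{650469858}{121025}$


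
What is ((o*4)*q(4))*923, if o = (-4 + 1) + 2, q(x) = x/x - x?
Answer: 11076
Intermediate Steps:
q(x) = 1 - x
o = -1 (o = -3 + 2 = -1)
((o*4)*q(4))*923 = ((-1*4)*(1 - 1*4))*923 = -4*(1 - 4)*923 = -4*(-3)*923 = 12*923 = 11076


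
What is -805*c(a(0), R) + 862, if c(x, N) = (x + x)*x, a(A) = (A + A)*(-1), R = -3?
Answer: 862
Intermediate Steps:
a(A) = -2*A (a(A) = (2*A)*(-1) = -2*A)
c(x, N) = 2*x² (c(x, N) = (2*x)*x = 2*x²)
-805*c(a(0), R) + 862 = -1610*(-2*0)² + 862 = -1610*0² + 862 = -1610*0 + 862 = -805*0 + 862 = 0 + 862 = 862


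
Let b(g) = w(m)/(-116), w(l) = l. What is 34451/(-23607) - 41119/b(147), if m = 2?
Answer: 56300347063/23607 ≈ 2.3849e+6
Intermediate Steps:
b(g) = -1/58 (b(g) = 2/(-116) = 2*(-1/116) = -1/58)
34451/(-23607) - 41119/b(147) = 34451/(-23607) - 41119/(-1/58) = 34451*(-1/23607) - 41119*(-58) = -34451/23607 + 2384902 = 56300347063/23607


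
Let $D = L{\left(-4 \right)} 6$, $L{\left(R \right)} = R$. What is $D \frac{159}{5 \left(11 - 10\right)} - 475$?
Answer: $- \frac{6191}{5} \approx -1238.2$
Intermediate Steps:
$D = -24$ ($D = \left(-4\right) 6 = -24$)
$D \frac{159}{5 \left(11 - 10\right)} - 475 = - 24 \frac{159}{5 \left(11 - 10\right)} - 475 = - 24 \frac{159}{5 \cdot 1} - 475 = - 24 \cdot \frac{159}{5} - 475 = - 24 \cdot 159 \cdot \frac{1}{5} - 475 = \left(-24\right) \frac{159}{5} - 475 = - \frac{3816}{5} - 475 = - \frac{6191}{5}$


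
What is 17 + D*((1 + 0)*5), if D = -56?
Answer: -263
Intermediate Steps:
17 + D*((1 + 0)*5) = 17 - 56*(1 + 0)*5 = 17 - 56*5 = 17 - 280 = -263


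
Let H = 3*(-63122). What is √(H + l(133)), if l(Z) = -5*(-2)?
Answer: 2*I*√47339 ≈ 435.15*I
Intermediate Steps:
H = -189366
l(Z) = 10
√(H + l(133)) = √(-189366 + 10) = √(-189356) = 2*I*√47339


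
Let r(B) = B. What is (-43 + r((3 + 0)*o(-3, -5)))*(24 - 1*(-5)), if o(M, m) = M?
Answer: -1508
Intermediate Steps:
(-43 + r((3 + 0)*o(-3, -5)))*(24 - 1*(-5)) = (-43 + (3 + 0)*(-3))*(24 - 1*(-5)) = (-43 + 3*(-3))*(24 + 5) = (-43 - 9)*29 = -52*29 = -1508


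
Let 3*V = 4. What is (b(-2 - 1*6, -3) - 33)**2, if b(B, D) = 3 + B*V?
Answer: 14884/9 ≈ 1653.8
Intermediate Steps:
V = 4/3 (V = (1/3)*4 = 4/3 ≈ 1.3333)
b(B, D) = 3 + 4*B/3 (b(B, D) = 3 + B*(4/3) = 3 + 4*B/3)
(b(-2 - 1*6, -3) - 33)**2 = ((3 + 4*(-2 - 1*6)/3) - 33)**2 = ((3 + 4*(-2 - 6)/3) - 33)**2 = ((3 + (4/3)*(-8)) - 33)**2 = ((3 - 32/3) - 33)**2 = (-23/3 - 33)**2 = (-122/3)**2 = 14884/9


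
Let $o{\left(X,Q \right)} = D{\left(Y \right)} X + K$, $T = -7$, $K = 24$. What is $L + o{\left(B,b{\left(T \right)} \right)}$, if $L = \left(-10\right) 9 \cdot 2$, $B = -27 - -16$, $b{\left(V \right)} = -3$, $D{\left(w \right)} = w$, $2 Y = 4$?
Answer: $-178$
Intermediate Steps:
$Y = 2$ ($Y = \frac{1}{2} \cdot 4 = 2$)
$B = -11$ ($B = -27 + 16 = -11$)
$o{\left(X,Q \right)} = 24 + 2 X$ ($o{\left(X,Q \right)} = 2 X + 24 = 24 + 2 X$)
$L = -180$ ($L = \left(-90\right) 2 = -180$)
$L + o{\left(B,b{\left(T \right)} \right)} = -180 + \left(24 + 2 \left(-11\right)\right) = -180 + \left(24 - 22\right) = -180 + 2 = -178$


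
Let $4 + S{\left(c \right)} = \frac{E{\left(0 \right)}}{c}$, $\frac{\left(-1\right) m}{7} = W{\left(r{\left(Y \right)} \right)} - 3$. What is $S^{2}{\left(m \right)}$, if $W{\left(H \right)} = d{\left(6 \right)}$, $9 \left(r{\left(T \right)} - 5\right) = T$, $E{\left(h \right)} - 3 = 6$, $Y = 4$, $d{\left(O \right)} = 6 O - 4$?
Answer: $\frac{674041}{41209} \approx 16.357$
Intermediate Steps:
$d{\left(O \right)} = -4 + 6 O$
$E{\left(h \right)} = 9$ ($E{\left(h \right)} = 3 + 6 = 9$)
$r{\left(T \right)} = 5 + \frac{T}{9}$
$W{\left(H \right)} = 32$ ($W{\left(H \right)} = -4 + 6 \cdot 6 = -4 + 36 = 32$)
$m = -203$ ($m = - 7 \left(32 - 3\right) = \left(-7\right) 29 = -203$)
$S{\left(c \right)} = -4 + \frac{9}{c}$
$S^{2}{\left(m \right)} = \left(-4 + \frac{9}{-203}\right)^{2} = \left(-4 + 9 \left(- \frac{1}{203}\right)\right)^{2} = \left(-4 - \frac{9}{203}\right)^{2} = \left(- \frac{821}{203}\right)^{2} = \frac{674041}{41209}$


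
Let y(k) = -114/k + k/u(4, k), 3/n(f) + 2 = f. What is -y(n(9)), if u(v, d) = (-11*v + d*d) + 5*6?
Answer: 180103/677 ≈ 266.03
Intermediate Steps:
n(f) = 3/(-2 + f)
u(v, d) = 30 + d² - 11*v (u(v, d) = (-11*v + d²) + 30 = (d² - 11*v) + 30 = 30 + d² - 11*v)
y(k) = -114/k + k/(-14 + k²) (y(k) = -114/k + k/(30 + k² - 11*4) = -114/k + k/(30 + k² - 44) = -114/k + k/(-14 + k²))
-y(n(9)) = -(1596 - 113*9/(-2 + 9)²)/((3/(-2 + 9))*(-14 + (3/(-2 + 9))²)) = -(1596 - 113*(3/7)²)/((3/7)*(-14 + (3/7)²)) = -(1596 - 113*(3*(⅐))²)/((3*(⅐))*(-14 + (3*(⅐))²)) = -(1596 - 113*(3/7)²)/(3/7*(-14 + (3/7)²)) = -7*(1596 - 113*9/49)/(3*(-14 + 9/49)) = -7*(1596 - 1017/49)/(3*(-677/49)) = -7*(-49)*77187/(3*677*49) = -1*(-180103/677) = 180103/677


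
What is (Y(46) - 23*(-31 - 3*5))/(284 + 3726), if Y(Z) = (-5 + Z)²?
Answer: 2739/4010 ≈ 0.68304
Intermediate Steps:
(Y(46) - 23*(-31 - 3*5))/(284 + 3726) = ((-5 + 46)² - 23*(-31 - 3*5))/(284 + 3726) = (41² - 23*(-31 - 15))/4010 = (1681 - 23*(-46))*(1/4010) = (1681 + 1058)*(1/4010) = 2739*(1/4010) = 2739/4010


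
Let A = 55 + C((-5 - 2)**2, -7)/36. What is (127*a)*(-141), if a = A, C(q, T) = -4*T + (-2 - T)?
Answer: -4005199/4 ≈ -1.0013e+6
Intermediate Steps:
C(q, T) = -2 - 5*T
A = 671/12 (A = 55 + (-2 - 5*(-7))/36 = 55 + (-2 + 35)*(1/36) = 55 + 33*(1/36) = 55 + 11/12 = 671/12 ≈ 55.917)
a = 671/12 ≈ 55.917
(127*a)*(-141) = (127*(671/12))*(-141) = (85217/12)*(-141) = -4005199/4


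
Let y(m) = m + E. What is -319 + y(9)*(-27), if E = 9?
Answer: -805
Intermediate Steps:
y(m) = 9 + m (y(m) = m + 9 = 9 + m)
-319 + y(9)*(-27) = -319 + (9 + 9)*(-27) = -319 + 18*(-27) = -319 - 486 = -805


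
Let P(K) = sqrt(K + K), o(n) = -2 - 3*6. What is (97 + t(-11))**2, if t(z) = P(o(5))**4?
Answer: 2879809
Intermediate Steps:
o(n) = -20 (o(n) = -2 - 18 = -20)
P(K) = sqrt(2)*sqrt(K) (P(K) = sqrt(2*K) = sqrt(2)*sqrt(K))
t(z) = 1600 (t(z) = (sqrt(2)*sqrt(-20))**4 = (sqrt(2)*(2*I*sqrt(5)))**4 = (2*I*sqrt(10))**4 = 1600)
(97 + t(-11))**2 = (97 + 1600)**2 = 1697**2 = 2879809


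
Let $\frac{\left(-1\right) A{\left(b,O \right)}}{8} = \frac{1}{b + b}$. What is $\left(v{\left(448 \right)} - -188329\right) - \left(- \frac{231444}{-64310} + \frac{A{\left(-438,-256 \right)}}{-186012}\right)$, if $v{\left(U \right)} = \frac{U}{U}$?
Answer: $\frac{123343083867060547}{654943136670} \approx 1.8833 \cdot 10^{5}$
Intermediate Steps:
$A{\left(b,O \right)} = - \frac{4}{b}$ ($A{\left(b,O \right)} = - \frac{8}{b + b} = - \frac{8}{2 b} = - 8 \frac{1}{2 b} = - \frac{4}{b}$)
$v{\left(U \right)} = 1$
$\left(v{\left(448 \right)} - -188329\right) - \left(- \frac{231444}{-64310} + \frac{A{\left(-438,-256 \right)}}{-186012}\right) = \left(1 - -188329\right) - \left(- \frac{231444}{-64310} + \frac{\left(-4\right) \frac{1}{-438}}{-186012}\right) = \left(1 + 188329\right) - \left(\left(-231444\right) \left(- \frac{1}{64310}\right) + \left(-4\right) \left(- \frac{1}{438}\right) \left(- \frac{1}{186012}\right)\right) = 188330 - \left(\frac{115722}{32155} + \frac{2}{219} \left(- \frac{1}{186012}\right)\right) = 188330 - \left(\frac{115722}{32155} - \frac{1}{20368314}\right) = 188330 - \frac{2357062000553}{654943136670} = \frac{123343083867060547}{654943136670}$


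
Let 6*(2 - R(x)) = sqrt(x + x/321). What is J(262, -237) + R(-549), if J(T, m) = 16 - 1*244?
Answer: -226 - I*sqrt(6305082)/642 ≈ -226.0 - 3.9112*I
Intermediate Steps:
R(x) = 2 - sqrt(103362)*sqrt(x)/1926 (R(x) = 2 - sqrt(x + x/321)/6 = 2 - sqrt(103362)*sqrt(x)/321/6 = 2 - sqrt(103362)*sqrt(x)/1926)
J(T, m) = -228 (J(T, m) = 16 - 244 = -228)
J(262, -237) + R(-549) = -228 + (2 - sqrt(103362)*sqrt(-549)/1926) = -228 + (2 - sqrt(103362)*3*I*sqrt(61)/1926) = -228 + (2 - I*sqrt(6305082)/642) = -226 - I*sqrt(6305082)/642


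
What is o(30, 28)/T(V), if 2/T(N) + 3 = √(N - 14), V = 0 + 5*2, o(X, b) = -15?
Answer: 45/2 - 15*I ≈ 22.5 - 15.0*I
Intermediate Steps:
V = 10 (V = 0 + 10 = 10)
T(N) = 2/(-3 + √(-14 + N)) (T(N) = 2/(-3 + √(N - 14)) = 2/(-3 + √(-14 + N)))
o(30, 28)/T(V) = -(-45/2 + 15*√(-14 + 10)/2) = -(-45/2 + 15*I) = -15*(-3/2 + I) = 45/2 - 15*I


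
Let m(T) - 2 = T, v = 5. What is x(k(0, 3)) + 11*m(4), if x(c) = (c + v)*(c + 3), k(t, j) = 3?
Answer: 114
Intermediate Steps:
x(c) = (3 + c)*(5 + c) (x(c) = (c + 5)*(c + 3) = (5 + c)*(3 + c) = (3 + c)*(5 + c))
m(T) = 2 + T
x(k(0, 3)) + 11*m(4) = (15 + 3**2 + 8*3) + 11*(2 + 4) = (15 + 9 + 24) + 11*6 = 48 + 66 = 114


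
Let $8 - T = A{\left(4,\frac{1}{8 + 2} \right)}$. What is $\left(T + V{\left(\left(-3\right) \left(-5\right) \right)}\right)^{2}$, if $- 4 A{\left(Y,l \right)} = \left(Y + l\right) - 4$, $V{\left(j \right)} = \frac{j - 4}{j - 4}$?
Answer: $\frac{130321}{1600} \approx 81.451$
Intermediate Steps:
$V{\left(j \right)} = 1$ ($V{\left(j \right)} = \frac{-4 + j}{-4 + j} = 1$)
$A{\left(Y,l \right)} = 1 - \frac{Y}{4} - \frac{l}{4}$ ($A{\left(Y,l \right)} = - \frac{\left(Y + l\right) - 4}{4} = - \frac{-4 + Y + l}{4} = 1 - \frac{Y}{4} - \frac{l}{4}$)
$T = \frac{321}{40}$ ($T = 8 - \left(1 - 1 - \frac{1}{4 \left(8 + 2\right)}\right) = 8 - \left(1 - 1 - \frac{1}{4 \cdot 10}\right) = 8 - \left(1 - 1 - \frac{1}{40}\right) = 8 - - \frac{1}{40} = 8 + \frac{1}{40} = \frac{321}{40} \approx 8.025$)
$\left(T + V{\left(\left(-3\right) \left(-5\right) \right)}\right)^{2} = \left(\frac{321}{40} + 1\right)^{2} = \left(\frac{361}{40}\right)^{2} = \frac{130321}{1600}$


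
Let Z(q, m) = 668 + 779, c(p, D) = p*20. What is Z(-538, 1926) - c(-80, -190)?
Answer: 3047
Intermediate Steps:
c(p, D) = 20*p
Z(q, m) = 1447
Z(-538, 1926) - c(-80, -190) = 1447 - 20*(-80) = 1447 - 1*(-1600) = 1447 + 1600 = 3047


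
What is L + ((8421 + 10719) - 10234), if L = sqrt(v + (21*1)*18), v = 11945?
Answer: 8906 + sqrt(12323) ≈ 9017.0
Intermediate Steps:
L = sqrt(12323) (L = sqrt(11945 + (21*1)*18) = sqrt(11945 + 21*18) = sqrt(11945 + 378) = sqrt(12323) ≈ 111.01)
L + ((8421 + 10719) - 10234) = sqrt(12323) + ((8421 + 10719) - 10234) = sqrt(12323) + (19140 - 10234) = sqrt(12323) + 8906 = 8906 + sqrt(12323)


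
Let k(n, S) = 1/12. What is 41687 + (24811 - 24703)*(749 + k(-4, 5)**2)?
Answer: 490319/4 ≈ 1.2258e+5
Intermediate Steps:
k(n, S) = 1/12
41687 + (24811 - 24703)*(749 + k(-4, 5)**2) = 41687 + (24811 - 24703)*(749 + (1/12)**2) = 41687 + 108*(749 + 1/144) = 41687 + 108*(107857/144) = 41687 + 323571/4 = 490319/4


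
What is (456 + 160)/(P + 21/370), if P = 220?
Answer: 227920/81421 ≈ 2.7993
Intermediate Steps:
(456 + 160)/(P + 21/370) = (456 + 160)/(220 + 21/370) = 616/(220 + 21*(1/370)) = 616/(220 + 21/370) = 616/(81421/370) = 616*(370/81421) = 227920/81421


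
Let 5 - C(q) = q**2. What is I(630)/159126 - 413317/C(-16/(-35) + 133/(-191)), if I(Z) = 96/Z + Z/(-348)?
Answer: -2237456204475917712491/26757354817039770 ≈ -83620.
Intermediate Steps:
I(Z) = 96/Z - Z/348 (I(Z) = 96/Z + Z*(-1/348) = 96/Z - Z/348)
C(q) = 5 - q**2
I(630)/159126 - 413317/C(-16/(-35) + 133/(-191)) = (96/630 - 1/348*630)/159126 - 413317/(5 - (-16/(-35) + 133/(-191))**2) = (96*(1/630) - 105/58)*(1/159126) - 413317/(5 - (-16*(-1/35) + 133*(-1/191))**2) = (16/105 - 105/58)*(1/159126) - 413317/(5 - (16/35 - 133/191)**2) = -10097/6090*1/159126 - 413317/(5 - (-1599/6685)**2) = -10097/969077340 - 413317/(5 - 1*2556801/44689225) = -10097/969077340 - 413317/(5 - 2556801/44689225) = -10097/969077340 - 413317/220889324/44689225 = -10097/969077340 - 413317*44689225/220889324 = -10097/969077340 - 18470816409325/220889324 = -2237456204475917712491/26757354817039770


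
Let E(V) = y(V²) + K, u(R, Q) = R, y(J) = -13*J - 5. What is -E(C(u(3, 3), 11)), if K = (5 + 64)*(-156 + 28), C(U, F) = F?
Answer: 10410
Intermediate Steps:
y(J) = -5 - 13*J
K = -8832 (K = 69*(-128) = -8832)
E(V) = -8837 - 13*V² (E(V) = (-5 - 13*V²) - 8832 = -8837 - 13*V²)
-E(C(u(3, 3), 11)) = -(-8837 - 13*11²) = -(-8837 - 13*121) = -(-8837 - 1573) = -1*(-10410) = 10410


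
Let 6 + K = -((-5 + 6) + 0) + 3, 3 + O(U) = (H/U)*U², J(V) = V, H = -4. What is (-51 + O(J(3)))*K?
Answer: 264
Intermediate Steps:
O(U) = -3 - 4*U (O(U) = -3 + (-4/U)*U² = -3 - 4*U)
K = -4 (K = -6 + (-((-5 + 6) + 0) + 3) = -6 + (-(1 + 0) + 3) = -6 + (-1*1 + 3) = -6 + (-1 + 3) = -6 + 2 = -4)
(-51 + O(J(3)))*K = (-51 + (-3 - 4*3))*(-4) = (-51 + (-3 - 12))*(-4) = (-51 - 15)*(-4) = -66*(-4) = 264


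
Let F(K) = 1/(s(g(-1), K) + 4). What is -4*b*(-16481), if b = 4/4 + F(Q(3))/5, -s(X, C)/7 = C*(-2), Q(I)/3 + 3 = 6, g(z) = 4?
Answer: 21458262/325 ≈ 66025.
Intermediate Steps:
Q(I) = 9 (Q(I) = -9 + 3*6 = -9 + 18 = 9)
s(X, C) = 14*C (s(X, C) = -7*C*(-2) = -(-14)*C = 14*C)
F(K) = 1/(4 + 14*K) (F(K) = 1/(14*K + 4) = 1/(4 + 14*K))
b = 651/650 (b = 4/4 + (1/(2*(2 + 7*9)))/5 = 4*(¼) + (1/(2*(2 + 63)))*(⅕) = 1 + ((½)/65)*(⅕) = 1 + ((½)*(1/65))*(⅕) = 1 + (1/130)*(⅕) = 1 + 1/650 = 651/650 ≈ 1.0015)
-4*b*(-16481) = -4*651/650*(-16481) = -1302/325*(-16481) = 21458262/325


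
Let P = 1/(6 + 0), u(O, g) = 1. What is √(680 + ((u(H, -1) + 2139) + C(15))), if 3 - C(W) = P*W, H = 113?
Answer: √11282/2 ≈ 53.108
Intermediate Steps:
P = ⅙ (P = 1/6 = ⅙ ≈ 0.16667)
C(W) = 3 - W/6
√(680 + ((u(H, -1) + 2139) + C(15))) = √(680 + ((1 + 2139) + (3 - ⅙*15))) = √(680 + (2140 + (3 - 5/2))) = √(680 + (2140 + ½)) = √(680 + 4281/2) = √(5641/2) = √11282/2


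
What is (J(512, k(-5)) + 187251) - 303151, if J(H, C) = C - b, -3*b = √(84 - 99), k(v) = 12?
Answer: -115888 + I*√15/3 ≈ -1.1589e+5 + 1.291*I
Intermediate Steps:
b = -I*√15/3 (b = -√(84 - 99)/3 = -I*√15/3 ≈ -1.291*I)
J(H, C) = C + I*√15/3 (J(H, C) = C - (-1)*I*√15/3 = C + I*√15/3)
(J(512, k(-5)) + 187251) - 303151 = ((12 + I*√15/3) + 187251) - 303151 = (187263 + I*√15/3) - 303151 = -115888 + I*√15/3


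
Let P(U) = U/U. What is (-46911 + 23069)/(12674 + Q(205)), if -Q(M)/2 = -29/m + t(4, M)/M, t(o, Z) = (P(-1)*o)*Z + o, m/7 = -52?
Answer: -889545020/472561059 ≈ -1.8824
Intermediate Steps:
m = -364 (m = 7*(-52) = -364)
P(U) = 1
t(o, Z) = o + Z*o (t(o, Z) = (1*o)*Z + o = o*Z + o = Z*o + o = o + Z*o)
Q(M) = -29/182 - 2*(4 + 4*M)/M (Q(M) = -2*(-29/(-364) + (4*(1 + M))/M) = -2*(-29*(-1/364) + (4 + 4*M)/M) = -2*(29/364 + (4 + 4*M)/M) = -29/182 - 2*(4 + 4*M)/M)
(-46911 + 23069)/(12674 + Q(205)) = (-46911 + 23069)/(12674 + (-1485/182 - 8/205)) = -23842/(12674 + (-1485/182 - 8*1/205)) = -23842/(12674 + (-1485/182 - 8/205)) = -23842/(12674 - 305881/37310) = -23842/472561059/37310 = -23842*37310/472561059 = -889545020/472561059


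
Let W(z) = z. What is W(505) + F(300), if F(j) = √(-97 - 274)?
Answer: 505 + I*√371 ≈ 505.0 + 19.261*I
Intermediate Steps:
F(j) = I*√371 (F(j) = √(-371) = I*√371)
W(505) + F(300) = 505 + I*√371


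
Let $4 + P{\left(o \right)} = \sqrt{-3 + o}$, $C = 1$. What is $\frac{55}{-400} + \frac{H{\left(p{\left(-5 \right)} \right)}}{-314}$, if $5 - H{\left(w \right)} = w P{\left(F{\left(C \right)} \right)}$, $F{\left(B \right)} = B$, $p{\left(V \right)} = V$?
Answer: $- \frac{1127}{12560} - \frac{5 i \sqrt{2}}{314} \approx -0.089729 - 0.022519 i$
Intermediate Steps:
$P{\left(o \right)} = -4 + \sqrt{-3 + o}$
$H{\left(w \right)} = 5 - w \left(-4 + i \sqrt{2}\right)$ ($H{\left(w \right)} = 5 - w \left(-4 + \sqrt{-3 + 1}\right) = 5 - w \left(-4 + \sqrt{-2}\right) = 5 - w \left(-4 + i \sqrt{2}\right)$)
$\frac{55}{-400} + \frac{H{\left(p{\left(-5 \right)} \right)}}{-314} = \frac{55}{-400} + \frac{5 - 5 \left(4 - i \sqrt{2}\right)}{-314} = 55 \left(- \frac{1}{400}\right) + \left(5 - \left(20 - 5 i \sqrt{2}\right)\right) \left(- \frac{1}{314}\right) = - \frac{11}{80} + \left(-15 + 5 i \sqrt{2}\right) \left(- \frac{1}{314}\right) = - \frac{11}{80} + \left(\frac{15}{314} - \frac{5 i \sqrt{2}}{314}\right) = - \frac{1127}{12560} - \frac{5 i \sqrt{2}}{314}$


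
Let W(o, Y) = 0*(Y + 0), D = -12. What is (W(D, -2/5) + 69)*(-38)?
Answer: -2622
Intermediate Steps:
W(o, Y) = 0 (W(o, Y) = 0*Y = 0)
(W(D, -2/5) + 69)*(-38) = (0 + 69)*(-38) = 69*(-38) = -2622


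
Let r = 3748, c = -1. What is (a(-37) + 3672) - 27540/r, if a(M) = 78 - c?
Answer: 3507802/937 ≈ 3743.7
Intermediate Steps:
a(M) = 79 (a(M) = 78 - 1*(-1) = 78 + 1 = 79)
(a(-37) + 3672) - 27540/r = (79 + 3672) - 27540/3748 = 3751 - 27540*1/3748 = 3751 - 6885/937 = 3507802/937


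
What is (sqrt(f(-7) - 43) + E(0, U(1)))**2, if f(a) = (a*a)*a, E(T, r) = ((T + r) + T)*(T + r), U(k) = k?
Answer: (1 + I*sqrt(386))**2 ≈ -385.0 + 39.294*I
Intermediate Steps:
E(T, r) = (T + r)*(r + 2*T) (E(T, r) = (r + 2*T)*(T + r) = (T + r)*(r + 2*T))
f(a) = a**3 (f(a) = a**2*a = a**3)
(sqrt(f(-7) - 43) + E(0, U(1)))**2 = (sqrt((-7)**3 - 43) + (1**2 + 2*0**2 + 3*0*1))**2 = (sqrt(-343 - 43) + (1 + 2*0 + 0))**2 = (sqrt(-386) + (1 + 0 + 0))**2 = (I*sqrt(386) + 1)**2 = (1 + I*sqrt(386))**2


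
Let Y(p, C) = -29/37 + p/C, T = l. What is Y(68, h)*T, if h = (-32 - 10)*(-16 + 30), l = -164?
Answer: 802288/5439 ≈ 147.51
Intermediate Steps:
T = -164
h = -588 (h = -42*14 = -588)
Y(p, C) = -29/37 + p/C (Y(p, C) = -29*1/37 + p/C = -29/37 + p/C)
Y(68, h)*T = (-29/37 + 68/(-588))*(-164) = (-29/37 + 68*(-1/588))*(-164) = (-29/37 - 17/147)*(-164) = -4892/5439*(-164) = 802288/5439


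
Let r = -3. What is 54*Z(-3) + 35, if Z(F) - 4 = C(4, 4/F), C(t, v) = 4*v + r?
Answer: -199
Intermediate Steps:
C(t, v) = -3 + 4*v (C(t, v) = 4*v - 3 = -3 + 4*v)
Z(F) = 1 + 16/F (Z(F) = 4 + (-3 + 4*(4/F)) = 4 + (-3 + 16/F) = 1 + 16/F)
54*Z(-3) + 35 = 54*((16 - 3)/(-3)) + 35 = 54*(-1/3*13) + 35 = 54*(-13/3) + 35 = -234 + 35 = -199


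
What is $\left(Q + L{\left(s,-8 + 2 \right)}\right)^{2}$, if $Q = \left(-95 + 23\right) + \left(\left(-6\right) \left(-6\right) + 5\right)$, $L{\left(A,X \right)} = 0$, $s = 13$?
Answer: $961$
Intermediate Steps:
$Q = -31$ ($Q = -72 + \left(36 + 5\right) = -72 + 41 = -31$)
$\left(Q + L{\left(s,-8 + 2 \right)}\right)^{2} = \left(-31 + 0\right)^{2} = \left(-31\right)^{2} = 961$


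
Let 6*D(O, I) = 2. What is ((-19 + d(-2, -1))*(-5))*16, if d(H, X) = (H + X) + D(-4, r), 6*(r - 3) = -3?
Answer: 5200/3 ≈ 1733.3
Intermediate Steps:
r = 5/2 (r = 3 + (1/6)*(-3) = 3 - 1/2 = 5/2 ≈ 2.5000)
D(O, I) = 1/3 (D(O, I) = (1/6)*2 = 1/3)
d(H, X) = 1/3 + H + X (d(H, X) = (H + X) + 1/3 = 1/3 + H + X)
((-19 + d(-2, -1))*(-5))*16 = ((-19 + (1/3 - 2 - 1))*(-5))*16 = ((-19 - 8/3)*(-5))*16 = -65/3*(-5)*16 = (325/3)*16 = 5200/3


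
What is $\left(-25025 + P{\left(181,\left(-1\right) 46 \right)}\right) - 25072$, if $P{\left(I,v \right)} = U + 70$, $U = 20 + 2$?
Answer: $-50005$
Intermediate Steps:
$U = 22$
$P{\left(I,v \right)} = 92$ ($P{\left(I,v \right)} = 22 + 70 = 92$)
$\left(-25025 + P{\left(181,\left(-1\right) 46 \right)}\right) - 25072 = \left(-25025 + 92\right) - 25072 = -24933 - 25072 = -50005$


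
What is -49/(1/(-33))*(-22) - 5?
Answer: -35579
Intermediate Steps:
-49/(1/(-33))*(-22) - 5 = -49/(-1/33)*(-22) - 5 = -49*(-33)*(-22) - 5 = 1617*(-22) - 5 = -35574 - 5 = -35579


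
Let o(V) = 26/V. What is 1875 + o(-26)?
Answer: 1874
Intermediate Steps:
1875 + o(-26) = 1875 + 26/(-26) = 1875 + 26*(-1/26) = 1875 - 1 = 1874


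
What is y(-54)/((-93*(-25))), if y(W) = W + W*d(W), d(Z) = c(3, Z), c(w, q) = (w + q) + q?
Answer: 1872/775 ≈ 2.4155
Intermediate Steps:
c(w, q) = w + 2*q (c(w, q) = (q + w) + q = w + 2*q)
d(Z) = 3 + 2*Z
y(W) = W + W*(3 + 2*W)
y(-54)/((-93*(-25))) = (2*(-54)*(2 - 54))/((-93*(-25))) = (2*(-54)*(-52))/2325 = 5616*(1/2325) = 1872/775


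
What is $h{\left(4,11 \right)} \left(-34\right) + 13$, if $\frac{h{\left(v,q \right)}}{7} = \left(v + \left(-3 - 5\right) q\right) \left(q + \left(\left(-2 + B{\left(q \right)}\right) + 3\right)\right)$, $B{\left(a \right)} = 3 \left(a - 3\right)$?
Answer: $719725$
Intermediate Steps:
$B{\left(a \right)} = -9 + 3 a$ ($B{\left(a \right)} = 3 \left(-3 + a\right) = -9 + 3 a$)
$h{\left(v,q \right)} = 7 \left(-8 + 4 q\right) \left(v - 8 q\right)$ ($h{\left(v,q \right)} = 7 \left(v + \left(-3 - 5\right) q\right) \left(q + \left(\left(-2 + \left(-9 + 3 q\right)\right) + 3\right)\right) = 7 \left(v - 8 q\right) \left(q + \left(\left(-11 + 3 q\right) + 3\right)\right) = 7 \left(v - 8 q\right) \left(q + \left(-8 + 3 q\right)\right) = 7 \left(v - 8 q\right) \left(-8 + 4 q\right) = 7 \left(-8 + 4 q\right) \left(v - 8 q\right)$)
$h{\left(4,11 \right)} \left(-34\right) + 13 = \left(- 224 \cdot 11^{2} - 224 + 448 \cdot 11 + 28 \cdot 11 \cdot 4\right) \left(-34\right) + 13 = \left(\left(-224\right) 121 - 224 + 4928 + 1232\right) \left(-34\right) + 13 = \left(-27104 - 224 + 4928 + 1232\right) \left(-34\right) + 13 = \left(-21168\right) \left(-34\right) + 13 = 719712 + 13 = 719725$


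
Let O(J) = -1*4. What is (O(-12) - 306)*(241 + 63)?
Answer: -94240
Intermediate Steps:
O(J) = -4
(O(-12) - 306)*(241 + 63) = (-4 - 306)*(241 + 63) = -310*304 = -94240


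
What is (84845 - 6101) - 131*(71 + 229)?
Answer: 39444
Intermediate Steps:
(84845 - 6101) - 131*(71 + 229) = 78744 - 131*300 = 78744 - 39300 = 39444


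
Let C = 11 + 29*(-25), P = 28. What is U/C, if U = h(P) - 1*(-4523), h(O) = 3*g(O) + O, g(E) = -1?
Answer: -758/119 ≈ -6.3698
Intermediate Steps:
h(O) = -3 + O (h(O) = 3*(-1) + O = -3 + O)
U = 4548 (U = (-3 + 28) - 1*(-4523) = 25 + 4523 = 4548)
C = -714 (C = 11 - 725 = -714)
U/C = 4548/(-714) = 4548*(-1/714) = -758/119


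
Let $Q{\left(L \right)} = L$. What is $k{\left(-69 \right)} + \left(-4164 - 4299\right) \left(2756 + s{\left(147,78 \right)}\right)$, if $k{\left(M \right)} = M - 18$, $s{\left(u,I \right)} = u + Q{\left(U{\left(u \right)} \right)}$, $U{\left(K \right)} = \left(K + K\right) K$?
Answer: $-390322110$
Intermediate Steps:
$U{\left(K \right)} = 2 K^{2}$ ($U{\left(K \right)} = 2 K K = 2 K^{2}$)
$s{\left(u,I \right)} = u + 2 u^{2}$
$k{\left(M \right)} = -18 + M$
$k{\left(-69 \right)} + \left(-4164 - 4299\right) \left(2756 + s{\left(147,78 \right)}\right) = \left(-18 - 69\right) + \left(-4164 - 4299\right) \left(2756 + 147 \left(1 + 2 \cdot 147\right)\right) = -87 - 8463 \left(2756 + 147 \left(1 + 294\right)\right) = -87 - 8463 \left(2756 + 147 \cdot 295\right) = -87 - 8463 \left(2756 + 43365\right) = -87 - 390322023 = -390322110$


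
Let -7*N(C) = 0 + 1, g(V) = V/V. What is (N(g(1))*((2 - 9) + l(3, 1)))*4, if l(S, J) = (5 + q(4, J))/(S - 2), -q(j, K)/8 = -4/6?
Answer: -40/21 ≈ -1.9048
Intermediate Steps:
g(V) = 1
q(j, K) = 16/3 (q(j, K) = -(-32)/6 = -8*(-2/3) = 16/3)
l(S, J) = 31/(3*(-2 + S)) (l(S, J) = (5 + 16/3)/(S - 2) = 31/(3*(-2 + S)))
N(C) = -1/7 (N(C) = -(0 + 1)/7 = -1/7*1 = -1/7)
(N(g(1))*((2 - 9) + l(3, 1)))*4 = -((2 - 9) + 31/(3*(-2 + 3)))/7*4 = -(-7 + (31/3)/1)/7*4 = -(-7 + (31/3)*1)/7*4 = -(-7 + 31/3)/7*4 = -1/7*10/3*4 = -10/21*4 = -40/21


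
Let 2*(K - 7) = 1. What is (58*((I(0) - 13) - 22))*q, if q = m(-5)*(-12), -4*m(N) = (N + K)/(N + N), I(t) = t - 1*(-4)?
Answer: 2697/2 ≈ 1348.5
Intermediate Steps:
K = 15/2 (K = 7 + (1/2)*1 = 7 + 1/2 = 15/2 ≈ 7.5000)
I(t) = 4 + t (I(t) = t + 4 = 4 + t)
m(N) = -(15/2 + N)/(8*N) (m(N) = -(N + 15/2)/(4*(N + N)) = -(15/2 + N)/(4*(2*N)) = -(15/2 + N)*1/(2*N)/4 = -(15/2 + N)/(8*N))
q = -3/4 (q = ((1/16)*(-15 - 2*(-5))/(-5))*(-12) = ((1/16)*(-1/5)*(-15 + 10))*(-12) = ((1/16)*(-1/5)*(-5))*(-12) = (1/16)*(-12) = -3/4 ≈ -0.75000)
(58*((I(0) - 13) - 22))*q = (58*(((4 + 0) - 13) - 22))*(-3/4) = (58*((4 - 13) - 22))*(-3/4) = (58*(-9 - 22))*(-3/4) = (58*(-31))*(-3/4) = -1798*(-3/4) = 2697/2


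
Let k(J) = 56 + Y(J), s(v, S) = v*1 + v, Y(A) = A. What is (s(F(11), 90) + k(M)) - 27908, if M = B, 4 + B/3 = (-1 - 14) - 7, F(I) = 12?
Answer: -27906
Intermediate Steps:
B = -78 (B = -12 + 3*((-1 - 14) - 7) = -12 + 3*(-15 - 7) = -12 + 3*(-22) = -12 - 66 = -78)
s(v, S) = 2*v (s(v, S) = v + v = 2*v)
M = -78
k(J) = 56 + J
(s(F(11), 90) + k(M)) - 27908 = (2*12 + (56 - 78)) - 27908 = (24 - 22) - 27908 = 2 - 27908 = -27906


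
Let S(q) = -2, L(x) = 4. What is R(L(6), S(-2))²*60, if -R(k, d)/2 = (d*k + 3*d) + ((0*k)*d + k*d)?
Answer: 116160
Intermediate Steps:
R(k, d) = -6*d - 4*d*k (R(k, d) = -2*((d*k + 3*d) + ((0*k)*d + k*d)) = -2*((3*d + d*k) + (0*d + d*k)) = -2*((3*d + d*k) + (0 + d*k)) = -2*((3*d + d*k) + d*k) = -2*(3*d + 2*d*k) = -6*d - 4*d*k)
R(L(6), S(-2))²*60 = (-2*(-2)*(3 + 2*4))²*60 = (-2*(-2)*(3 + 8))²*60 = (-2*(-2)*11)²*60 = 44²*60 = 1936*60 = 116160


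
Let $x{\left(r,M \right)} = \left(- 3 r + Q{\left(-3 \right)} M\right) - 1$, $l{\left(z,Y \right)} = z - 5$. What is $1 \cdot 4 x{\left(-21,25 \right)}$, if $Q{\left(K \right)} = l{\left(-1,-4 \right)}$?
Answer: $-352$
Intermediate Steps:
$l{\left(z,Y \right)} = -5 + z$
$Q{\left(K \right)} = -6$ ($Q{\left(K \right)} = -5 - 1 = -6$)
$x{\left(r,M \right)} = -1 - 6 M - 3 r$ ($x{\left(r,M \right)} = \left(- 3 r - 6 M\right) - 1 = \left(- 6 M - 3 r\right) - 1 = -1 - 6 M - 3 r$)
$1 \cdot 4 x{\left(-21,25 \right)} = 1 \cdot 4 \left(-1 - 150 - -63\right) = 4 \left(-1 - 150 + 63\right) = 4 \left(-88\right) = -352$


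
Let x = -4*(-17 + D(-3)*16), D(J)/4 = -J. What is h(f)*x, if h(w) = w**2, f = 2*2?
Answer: -11200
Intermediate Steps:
f = 4
D(J) = -4*J (D(J) = 4*(-J) = -4*J)
x = -700 (x = -4*(-17 - 4*(-3)*16) = -4*(-17 + 12*16) = -4*(-17 + 192) = -4*175 = -700)
h(f)*x = 4**2*(-700) = 16*(-700) = -11200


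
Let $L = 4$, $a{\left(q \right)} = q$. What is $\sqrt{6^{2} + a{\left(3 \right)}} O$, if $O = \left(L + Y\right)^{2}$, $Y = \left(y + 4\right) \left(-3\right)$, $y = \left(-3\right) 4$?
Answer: $784 \sqrt{39} \approx 4896.1$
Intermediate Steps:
$y = -12$
$Y = 24$ ($Y = \left(-12 + 4\right) \left(-3\right) = \left(-8\right) \left(-3\right) = 24$)
$O = 784$ ($O = \left(4 + 24\right)^{2} = 28^{2} = 784$)
$\sqrt{6^{2} + a{\left(3 \right)}} O = \sqrt{6^{2} + 3} \cdot 784 = \sqrt{36 + 3} \cdot 784 = \sqrt{39} \cdot 784 = 784 \sqrt{39}$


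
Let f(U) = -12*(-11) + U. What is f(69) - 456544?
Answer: -456343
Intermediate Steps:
f(U) = 132 + U
f(69) - 456544 = (132 + 69) - 456544 = 201 - 456544 = -456343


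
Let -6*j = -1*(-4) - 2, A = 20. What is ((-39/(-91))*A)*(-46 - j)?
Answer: -2740/7 ≈ -391.43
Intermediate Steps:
j = -⅓ (j = -(-1*(-4) - 2)/6 = -(4 - 2)/6 = -⅙*2 = -⅓ ≈ -0.33333)
((-39/(-91))*A)*(-46 - j) = (-39/(-91)*20)*(-46 - 1*(-⅓)) = (-39*(-1/91)*20)*(-46 + ⅓) = ((3/7)*20)*(-137/3) = (60/7)*(-137/3) = -2740/7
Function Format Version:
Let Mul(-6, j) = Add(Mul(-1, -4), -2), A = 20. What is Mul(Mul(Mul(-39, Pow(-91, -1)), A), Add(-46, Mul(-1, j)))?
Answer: Rational(-2740, 7) ≈ -391.43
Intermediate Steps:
j = Rational(-1, 3) (j = Mul(Rational(-1, 6), Add(Mul(-1, -4), -2)) = Mul(Rational(-1, 6), Add(4, -2)) = Mul(Rational(-1, 6), 2) = Rational(-1, 3) ≈ -0.33333)
Mul(Mul(Mul(-39, Pow(-91, -1)), A), Add(-46, Mul(-1, j))) = Mul(Mul(Mul(-39, Pow(-91, -1)), 20), Add(-46, Mul(-1, Rational(-1, 3)))) = Mul(Mul(Mul(-39, Rational(-1, 91)), 20), Add(-46, Rational(1, 3))) = Mul(Mul(Rational(3, 7), 20), Rational(-137, 3)) = Mul(Rational(60, 7), Rational(-137, 3)) = Rational(-2740, 7)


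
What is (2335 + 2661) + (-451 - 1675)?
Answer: 2870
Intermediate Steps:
(2335 + 2661) + (-451 - 1675) = 4996 - 2126 = 2870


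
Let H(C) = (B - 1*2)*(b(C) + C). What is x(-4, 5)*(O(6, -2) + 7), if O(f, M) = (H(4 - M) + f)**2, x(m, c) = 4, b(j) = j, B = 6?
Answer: 11692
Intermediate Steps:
H(C) = 8*C (H(C) = (6 - 1*2)*(C + C) = (6 - 2)*(2*C) = 4*(2*C) = 8*C)
O(f, M) = (32 + f - 8*M)**2 (O(f, M) = (8*(4 - M) + f)**2 = ((32 - 8*M) + f)**2 = (32 + f - 8*M)**2)
x(-4, 5)*(O(6, -2) + 7) = 4*((32 + 6 - 8*(-2))**2 + 7) = 4*((32 + 6 + 16)**2 + 7) = 4*(54**2 + 7) = 4*(2916 + 7) = 4*2923 = 11692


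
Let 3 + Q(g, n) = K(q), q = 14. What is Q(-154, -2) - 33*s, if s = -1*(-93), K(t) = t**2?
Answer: -2876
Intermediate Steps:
Q(g, n) = 193 (Q(g, n) = -3 + 14**2 = -3 + 196 = 193)
s = 93
Q(-154, -2) - 33*s = 193 - 33*93 = 193 - 3069 = -2876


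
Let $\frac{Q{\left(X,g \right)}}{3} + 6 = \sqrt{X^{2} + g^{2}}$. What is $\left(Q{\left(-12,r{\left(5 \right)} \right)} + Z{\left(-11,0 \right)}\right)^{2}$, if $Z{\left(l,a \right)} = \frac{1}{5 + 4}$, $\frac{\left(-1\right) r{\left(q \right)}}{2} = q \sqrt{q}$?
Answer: $\frac{495397}{81} - \frac{644 \sqrt{161}}{3} \approx 3392.2$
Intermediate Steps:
$r{\left(q \right)} = - 2 q^{\frac{3}{2}}$ ($r{\left(q \right)} = - 2 q \sqrt{q} = - 2 q^{\frac{3}{2}}$)
$Z{\left(l,a \right)} = \frac{1}{9}$
$Q{\left(X,g \right)} = -18 + 3 \sqrt{X^{2} + g^{2}}$
$\left(Q{\left(-12,r{\left(5 \right)} \right)} + Z{\left(-11,0 \right)}\right)^{2} = \left(\left(-18 + 3 \sqrt{\left(-12\right)^{2} + \left(- 2 \cdot 5^{\frac{3}{2}}\right)^{2}}\right) + \frac{1}{9}\right)^{2} = \left(\left(-18 + 3 \sqrt{144 + \left(- 2 \cdot 5 \sqrt{5}\right)^{2}}\right) + \frac{1}{9}\right)^{2} = \left(\left(-18 + 3 \sqrt{144 + \left(- 10 \sqrt{5}\right)^{2}}\right) + \frac{1}{9}\right)^{2} = \left(\left(-18 + 3 \sqrt{144 + 500}\right) + \frac{1}{9}\right)^{2} = \left(\left(-18 + 3 \sqrt{644}\right) + \frac{1}{9}\right)^{2} = \left(\left(-18 + 3 \cdot 2 \sqrt{161}\right) + \frac{1}{9}\right)^{2} = \left(\left(-18 + 6 \sqrt{161}\right) + \frac{1}{9}\right)^{2} = \left(- \frac{161}{9} + 6 \sqrt{161}\right)^{2}$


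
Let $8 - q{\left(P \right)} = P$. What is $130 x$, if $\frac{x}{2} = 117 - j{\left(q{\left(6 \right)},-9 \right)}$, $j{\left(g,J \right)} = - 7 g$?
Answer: $34060$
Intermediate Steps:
$q{\left(P \right)} = 8 - P$
$x = 262$ ($x = 2 \left(117 - - 7 \left(8 - 6\right)\right) = 2 \left(117 - \left(-7\right) 2\right) = 2 \left(117 - -14\right) = 2 \left(117 + 14\right) = 2 \cdot 131 = 262$)
$130 x = 130 \cdot 262 = 34060$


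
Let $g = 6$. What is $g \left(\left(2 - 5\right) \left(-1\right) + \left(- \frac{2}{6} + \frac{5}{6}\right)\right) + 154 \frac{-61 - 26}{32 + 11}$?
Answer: $- \frac{12495}{43} \approx -290.58$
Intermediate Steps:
$g \left(\left(2 - 5\right) \left(-1\right) + \left(- \frac{2}{6} + \frac{5}{6}\right)\right) + 154 \frac{-61 - 26}{32 + 11} = 6 \left(\left(2 - 5\right) \left(-1\right) + \left(- \frac{2}{6} + \frac{5}{6}\right)\right) + 154 \frac{-61 - 26}{32 + 11} = 6 \left(\left(-3\right) \left(-1\right) + \left(\left(-2\right) \frac{1}{6} + 5 \cdot \frac{1}{6}\right)\right) + 154 \left(- \frac{87}{43}\right) = 6 \left(3 + \left(- \frac{1}{3} + \frac{5}{6}\right)\right) + 154 \left(\left(-87\right) \frac{1}{43}\right) = 6 \left(3 + \frac{1}{2}\right) + 154 \left(- \frac{87}{43}\right) = 6 \cdot \frac{7}{2} - \frac{13398}{43} = 21 - \frac{13398}{43} = - \frac{12495}{43}$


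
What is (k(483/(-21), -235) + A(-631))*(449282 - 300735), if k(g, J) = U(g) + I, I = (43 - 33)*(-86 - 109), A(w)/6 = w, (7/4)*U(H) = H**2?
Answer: -807161956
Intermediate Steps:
U(H) = 4*H**2/7
A(w) = 6*w
I = -1950 (I = 10*(-195) = -1950)
k(g, J) = -1950 + 4*g**2/7 (k(g, J) = 4*g**2/7 - 1950 = -1950 + 4*g**2/7)
(k(483/(-21), -235) + A(-631))*(449282 - 300735) = ((-1950 + 4*(483/(-21))**2/7) + 6*(-631))*(449282 - 300735) = ((-1950 + 4*(483*(-1/21))**2/7) - 3786)*148547 = ((-1950 + (4/7)*(-23)**2) - 3786)*148547 = ((-1950 + (4/7)*529) - 3786)*148547 = ((-1950 + 2116/7) - 3786)*148547 = (-11534/7 - 3786)*148547 = -38036/7*148547 = -807161956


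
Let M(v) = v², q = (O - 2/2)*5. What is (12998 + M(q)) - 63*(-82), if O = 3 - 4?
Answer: 18264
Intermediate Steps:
O = -1
q = -10 (q = (-1 - 2/2)*5 = (-1 - 2*½)*5 = (-1 - 1)*5 = -2*5 = -10)
(12998 + M(q)) - 63*(-82) = (12998 + (-10)²) - 63*(-82) = (12998 + 100) + 5166 = 13098 + 5166 = 18264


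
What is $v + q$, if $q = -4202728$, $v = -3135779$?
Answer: $-7338507$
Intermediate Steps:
$v + q = -3135779 - 4202728 = -7338507$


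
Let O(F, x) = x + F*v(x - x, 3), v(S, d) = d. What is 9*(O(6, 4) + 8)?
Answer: 270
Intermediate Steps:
O(F, x) = x + 3*F (O(F, x) = x + F*3 = x + 3*F)
9*(O(6, 4) + 8) = 9*((4 + 3*6) + 8) = 9*((4 + 18) + 8) = 9*(22 + 8) = 9*30 = 270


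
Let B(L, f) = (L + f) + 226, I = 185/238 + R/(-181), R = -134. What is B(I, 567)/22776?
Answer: 2632787/75472656 ≈ 0.034884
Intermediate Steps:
I = 65377/43078 (I = 185/238 - 134/(-181) = 185*(1/238) - 134*(-1/181) = 185/238 + 134/181 = 65377/43078 ≈ 1.5176)
B(L, f) = 226 + L + f
B(I, 567)/22776 = (226 + 65377/43078 + 567)/22776 = (34226231/43078)*(1/22776) = 2632787/75472656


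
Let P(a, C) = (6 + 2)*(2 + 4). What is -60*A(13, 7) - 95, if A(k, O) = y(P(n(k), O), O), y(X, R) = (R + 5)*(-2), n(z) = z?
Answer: 1345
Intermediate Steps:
P(a, C) = 48 (P(a, C) = 8*6 = 48)
y(X, R) = -10 - 2*R (y(X, R) = (5 + R)*(-2) = -10 - 2*R)
A(k, O) = -10 - 2*O
-60*A(13, 7) - 95 = -60*(-10 - 2*7) - 95 = -60*(-10 - 14) - 95 = -60*(-24) - 95 = 1440 - 95 = 1345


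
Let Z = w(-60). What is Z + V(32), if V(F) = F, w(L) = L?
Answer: -28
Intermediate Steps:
Z = -60
Z + V(32) = -60 + 32 = -28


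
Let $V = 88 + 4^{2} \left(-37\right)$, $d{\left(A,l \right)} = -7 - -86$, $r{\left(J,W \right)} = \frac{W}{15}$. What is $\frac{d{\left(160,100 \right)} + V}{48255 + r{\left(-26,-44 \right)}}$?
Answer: $- \frac{6375}{723781} \approx -0.0088079$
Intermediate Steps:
$r{\left(J,W \right)} = \frac{W}{15}$ ($r{\left(J,W \right)} = W \frac{1}{15} = \frac{W}{15}$)
$d{\left(A,l \right)} = 79$ ($d{\left(A,l \right)} = -7 + 86 = 79$)
$V = -504$ ($V = 88 + 16 \left(-37\right) = 88 - 592 = -504$)
$\frac{d{\left(160,100 \right)} + V}{48255 + r{\left(-26,-44 \right)}} = \frac{79 - 504}{48255 + \frac{1}{15} \left(-44\right)} = - \frac{425}{48255 - \frac{44}{15}} = - \frac{425}{\frac{723781}{15}} = \left(-425\right) \frac{15}{723781} = - \frac{6375}{723781}$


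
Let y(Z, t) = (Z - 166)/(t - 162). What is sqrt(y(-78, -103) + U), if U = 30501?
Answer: sqrt(2141997385)/265 ≈ 174.65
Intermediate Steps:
y(Z, t) = (-166 + Z)/(-162 + t)
sqrt(y(-78, -103) + U) = sqrt((-166 - 78)/(-162 - 103) + 30501) = sqrt(-244/(-265) + 30501) = sqrt(-1/265*(-244) + 30501) = sqrt(244/265 + 30501) = sqrt(8083009/265) = sqrt(2141997385)/265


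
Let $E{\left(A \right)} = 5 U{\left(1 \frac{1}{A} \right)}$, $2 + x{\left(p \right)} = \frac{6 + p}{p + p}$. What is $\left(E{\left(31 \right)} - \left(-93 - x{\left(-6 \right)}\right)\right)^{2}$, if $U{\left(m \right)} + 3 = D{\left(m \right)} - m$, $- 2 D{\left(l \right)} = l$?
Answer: $\frac{22061809}{3844} \approx 5739.3$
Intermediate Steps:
$D{\left(l \right)} = - \frac{l}{2}$
$U{\left(m \right)} = -3 - \frac{3 m}{2}$
$x{\left(p \right)} = -2 + \frac{6 + p}{2 p}$ ($x{\left(p \right)} = -2 + \frac{6 + p}{p + p} = -2 + \frac{6 + p}{2 p}$)
$E{\left(A \right)} = -15 - \frac{15}{2 A}$ ($E{\left(A \right)} = 5 \left(-3 - \frac{3 \cdot 1 \frac{1}{A}}{2}\right) = 5 \left(-3 - \frac{3}{2 A}\right) = -15 - \frac{15}{2 A}$)
$\left(E{\left(31 \right)} - \left(-93 - x{\left(-6 \right)}\right)\right)^{2} = \left(\left(-15 - \frac{15}{2 \cdot 31}\right) + \left(\left(281 - \left(\frac{3}{2} - \frac{3}{-6}\right)\right) - 188\right)\right)^{2} = \left(\left(-15 - \frac{15}{62}\right) + \left(\left(281 + \left(- \frac{3}{2} + 3 \left(- \frac{1}{6}\right)\right)\right) - 188\right)\right)^{2} = \left(\left(-15 - \frac{15}{62}\right) + \left(\left(281 - 2\right) - 188\right)\right)^{2} = \left(- \frac{945}{62} + \left(\left(281 - 2\right) - 188\right)\right)^{2} = \left(- \frac{945}{62} + \left(279 - 188\right)\right)^{2} = \left(- \frac{945}{62} + 91\right)^{2} = \left(\frac{4697}{62}\right)^{2} = \frac{22061809}{3844}$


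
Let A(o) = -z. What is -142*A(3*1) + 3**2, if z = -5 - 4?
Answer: -1269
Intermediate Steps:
z = -9
A(o) = 9 (A(o) = -1*(-9) = 9)
-142*A(3*1) + 3**2 = -142*9 + 3**2 = -1278 + 9 = -1269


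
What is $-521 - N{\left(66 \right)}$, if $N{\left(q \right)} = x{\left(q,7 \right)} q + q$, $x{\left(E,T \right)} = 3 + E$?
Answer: $-5141$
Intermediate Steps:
$N{\left(q \right)} = q + q \left(3 + q\right)$ ($N{\left(q \right)} = \left(3 + q\right) q + q = q \left(3 + q\right) + q = q + q \left(3 + q\right)$)
$-521 - N{\left(66 \right)} = -521 - 66 \left(4 + 66\right) = -521 - 66 \cdot 70 = -521 - 4620 = -5141$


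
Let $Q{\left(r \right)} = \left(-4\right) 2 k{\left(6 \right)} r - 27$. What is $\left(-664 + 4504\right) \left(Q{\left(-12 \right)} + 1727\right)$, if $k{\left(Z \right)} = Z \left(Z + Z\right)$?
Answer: $33070080$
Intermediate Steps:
$k{\left(Z \right)} = 2 Z^{2}$ ($k{\left(Z \right)} = Z 2 Z = 2 Z^{2}$)
$Q{\left(r \right)} = -27 - 576 r$ ($Q{\left(r \right)} = \left(-4\right) 2 \cdot 2 \cdot 6^{2} r - 27 = - 8 \cdot 2 \cdot 36 r - 27 = \left(-8\right) 72 r - 27 = - 576 r - 27 = -27 - 576 r$)
$\left(-664 + 4504\right) \left(Q{\left(-12 \right)} + 1727\right) = \left(-664 + 4504\right) \left(\left(-27 - -6912\right) + 1727\right) = 3840 \left(\left(-27 + 6912\right) + 1727\right) = 3840 \left(6885 + 1727\right) = 3840 \cdot 8612 = 33070080$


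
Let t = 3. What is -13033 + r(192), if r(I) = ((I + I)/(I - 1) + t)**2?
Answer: -474541024/36481 ≈ -13008.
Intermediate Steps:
r(I) = (3 + 2*I/(-1 + I))**2 (r(I) = ((I + I)/(I - 1) + 3)**2 = ((2*I)/(-1 + I) + 3)**2 = (2*I/(-1 + I) + 3)**2 = (3 + 2*I/(-1 + I))**2)
-13033 + r(192) = -13033 + (-3 + 5*192)**2/(-1 + 192)**2 = -13033 + (-3 + 960)**2/191**2 = -13033 + (1/36481)*957**2 = -13033 + (1/36481)*915849 = -13033 + 915849/36481 = -474541024/36481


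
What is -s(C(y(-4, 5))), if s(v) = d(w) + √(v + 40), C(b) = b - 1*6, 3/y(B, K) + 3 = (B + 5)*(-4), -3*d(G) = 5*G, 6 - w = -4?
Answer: 50/3 - √1645/7 ≈ 10.873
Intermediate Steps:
w = 10 (w = 6 - 1*(-4) = 6 + 4 = 10)
d(G) = -5*G/3
y(B, K) = 3/(-23 - 4*B) (y(B, K) = 3/(-3 + (B + 5)*(-4)) = 3/(-3 + (5 + B)*(-4)) = 3/(-3 + (-20 - 4*B)) = 3/(-23 - 4*B))
C(b) = -6 + b (C(b) = b - 6 = -6 + b)
s(v) = -50/3 + √(40 + v) (s(v) = -5/3*10 + √(v + 40) = -50/3 + √(40 + v))
-s(C(y(-4, 5))) = -(-50/3 + √(40 + (-6 - 3/(23 + 4*(-4))))) = -(-50/3 + √(40 + (-6 - 3/(23 - 16)))) = -(-50/3 + √(40 + (-6 - 3/7))) = -(-50/3 + √(40 - 45/7)) = -(-50/3 + √(235/7)) = -(-50/3 + √1645/7) = 50/3 - √1645/7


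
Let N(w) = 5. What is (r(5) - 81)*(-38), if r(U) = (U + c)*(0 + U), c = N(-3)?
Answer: 1178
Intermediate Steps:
c = 5
r(U) = U*(5 + U) (r(U) = (U + 5)*(0 + U) = (5 + U)*U = U*(5 + U))
(r(5) - 81)*(-38) = (5*(5 + 5) - 81)*(-38) = (5*10 - 81)*(-38) = (50 - 81)*(-38) = -31*(-38) = 1178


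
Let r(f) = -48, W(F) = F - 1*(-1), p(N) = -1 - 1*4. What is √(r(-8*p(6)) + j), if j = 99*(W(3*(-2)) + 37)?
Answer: 4*√195 ≈ 55.857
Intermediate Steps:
p(N) = -5 (p(N) = -1 - 4 = -5)
W(F) = 1 + F (W(F) = F + 1 = 1 + F)
j = 3168 (j = 99*((1 + 3*(-2)) + 37) = 99*((1 - 6) + 37) = 99*(-5 + 37) = 99*32 = 3168)
√(r(-8*p(6)) + j) = √(-48 + 3168) = √3120 = 4*√195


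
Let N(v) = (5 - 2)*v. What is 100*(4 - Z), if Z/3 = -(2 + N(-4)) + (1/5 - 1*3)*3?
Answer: -80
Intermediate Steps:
N(v) = 3*v
Z = 24/5 (Z = 3*(-(2 + 3*(-4)) + (1/5 - 1*3)*3) = 3*(-(2 - 12) + (⅕ - 3)*3) = 3*(-1*(-10) - 14/5*3) = 3*(10 - 42/5) = 3*(8/5) = 24/5 ≈ 4.8000)
100*(4 - Z) = 100*(4 - 1*24/5) = 100*(4 - 24/5) = 100*(-⅘) = -80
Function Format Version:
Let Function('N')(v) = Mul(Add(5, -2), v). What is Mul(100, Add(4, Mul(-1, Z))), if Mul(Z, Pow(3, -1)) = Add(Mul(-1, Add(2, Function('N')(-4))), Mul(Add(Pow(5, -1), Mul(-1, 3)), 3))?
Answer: -80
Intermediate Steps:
Function('N')(v) = Mul(3, v)
Z = Rational(24, 5) (Z = Mul(3, Add(Mul(-1, Add(2, Mul(3, -4))), Mul(Add(Pow(5, -1), Mul(-1, 3)), 3))) = Mul(3, Add(Mul(-1, Add(2, -12)), Mul(Add(Rational(1, 5), -3), 3))) = Mul(3, Add(Mul(-1, -10), Mul(Rational(-14, 5), 3))) = Mul(3, Add(10, Rational(-42, 5))) = Mul(3, Rational(8, 5)) = Rational(24, 5) ≈ 4.8000)
Mul(100, Add(4, Mul(-1, Z))) = Mul(100, Add(4, Mul(-1, Rational(24, 5)))) = Mul(100, Add(4, Rational(-24, 5))) = Mul(100, Rational(-4, 5)) = -80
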